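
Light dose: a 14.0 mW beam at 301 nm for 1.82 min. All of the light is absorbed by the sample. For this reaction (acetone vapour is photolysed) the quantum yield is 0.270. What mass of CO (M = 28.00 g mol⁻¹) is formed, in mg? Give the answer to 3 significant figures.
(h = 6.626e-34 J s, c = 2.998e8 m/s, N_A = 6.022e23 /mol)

Photon energy at 301 nm: hc/λ = (6.626e-34)(2.998e8)/(301e-9) = 6.600e-19 J.
Energy delivered: (14.0 mW)(109.2 s) = 1.529 J.
Photons incident: 1.529 / 6.600e-19 = 2.317e18, i.e. 2.317e18/6.022e23 = 3.848e-6 mol.
Product: Φ × n_abs = 0.270 × 3.848e-6 = 1.039e-6 mol.
Mass: 1.039e-6 × 28.00 = 2.909e-5 g = 0.0291 mg.

0.0291 mg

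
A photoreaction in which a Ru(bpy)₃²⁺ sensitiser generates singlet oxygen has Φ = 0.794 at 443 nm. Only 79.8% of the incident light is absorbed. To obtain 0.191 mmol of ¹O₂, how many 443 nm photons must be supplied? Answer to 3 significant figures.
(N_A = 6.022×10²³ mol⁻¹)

Product: 0.191 mmol = 1.91×10⁻⁴ mol.
Photons that must be absorbed: 1.91×10⁻⁴ / 0.794 = 2.406×10⁻⁴ mol.
Incident photons needed: 2.406×10⁻⁴ / 0.798 = 3.015×10⁻⁴ mol.
Photon count: 3.015×10⁻⁴ × 6.022×10²³ = 1.82×10²⁰.

1.82×10²⁰ photons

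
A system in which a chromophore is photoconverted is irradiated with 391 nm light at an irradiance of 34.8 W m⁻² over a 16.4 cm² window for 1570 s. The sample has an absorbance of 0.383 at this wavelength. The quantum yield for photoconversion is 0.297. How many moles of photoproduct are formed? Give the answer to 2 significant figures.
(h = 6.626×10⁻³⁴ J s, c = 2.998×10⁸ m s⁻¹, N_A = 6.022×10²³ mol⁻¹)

Photon energy at 391 nm: hc/λ = (6.626×10⁻³⁴)(2.998×10⁸)/(391×10⁻⁹) = 5.080×10⁻¹⁹ J.
Energy delivered: (34.8 W m⁻²)(16.4×10⁻⁴ m²)(1570 s) = 89.60 J.
Photons incident: 89.60 / 5.080×10⁻¹⁹ = 1.764×10²⁰, i.e. 1.764×10²⁰/6.022×10²³ = 2.929×10⁻⁴ mol.
Fraction absorbed: 1 − 10^(−0.383) = 0.5860.
Photons absorbed: 0.5860 × 2.929×10⁻⁴ = 1.716×10⁻⁴ mol.
Product: Φ × n_abs = 0.297 × 1.716×10⁻⁴ = 5.097×10⁻⁵ mol.

5.1×10⁻⁵ mol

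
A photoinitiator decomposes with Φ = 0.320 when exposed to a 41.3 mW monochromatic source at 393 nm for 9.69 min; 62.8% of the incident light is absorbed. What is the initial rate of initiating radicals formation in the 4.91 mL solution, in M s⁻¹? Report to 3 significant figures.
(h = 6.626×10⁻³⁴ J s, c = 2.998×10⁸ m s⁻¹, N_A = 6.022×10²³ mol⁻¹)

Photon energy at 393 nm: hc/λ = (6.626×10⁻³⁴)(2.998×10⁸)/(393×10⁻⁹) = 5.055×10⁻¹⁹ J.
Energy delivered: (41.3 mW)(581.4 s) = 24.01 J.
Photons incident: 24.01 / 5.055×10⁻¹⁹ = 4.750×10¹⁹, i.e. 4.750×10¹⁹/6.022×10²³ = 7.888×10⁻⁵ mol.
Photons absorbed: 0.628 × 7.888×10⁻⁵ = 4.954×10⁻⁵ mol.
Product formed: 0.320 × 4.954×10⁻⁵ = 1.585×10⁻⁵ mol.
Rate: 1.585×10⁻⁵ mol / (581.4 s × 0.00491 L) = 5.55×10⁻⁶ M s⁻¹.

5.55×10⁻⁶ M s⁻¹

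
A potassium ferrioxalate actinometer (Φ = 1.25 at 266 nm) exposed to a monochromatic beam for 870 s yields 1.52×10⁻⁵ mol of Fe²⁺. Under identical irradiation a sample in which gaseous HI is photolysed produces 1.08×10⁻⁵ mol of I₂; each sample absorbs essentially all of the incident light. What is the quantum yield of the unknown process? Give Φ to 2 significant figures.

Photons absorbed by the actinometer: 1.52×10⁻⁵ / 1.25 = 1.216×10⁻⁵ mol.
Φ(unknown) = 1.08×10⁻⁵ / 1.216×10⁻⁵ = 0.89.

Φ = 0.89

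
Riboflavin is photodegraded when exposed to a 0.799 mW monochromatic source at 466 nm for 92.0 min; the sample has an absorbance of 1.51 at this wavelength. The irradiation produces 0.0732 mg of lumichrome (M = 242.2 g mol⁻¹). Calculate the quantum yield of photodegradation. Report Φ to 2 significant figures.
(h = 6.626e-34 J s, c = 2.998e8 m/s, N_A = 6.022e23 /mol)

Product: 0.0732 mg / 242.2 g mol⁻¹ = 3.022e-7 mol.
Photon energy at 466 nm: hc/λ = (6.626e-34)(2.998e8)/(466e-9) = 4.263e-19 J.
Energy delivered: (0.799 mW)(5520 s) = 4.410 J.
Photons incident: 4.410 / 4.263e-19 = 1.034e19, i.e. 1.034e19/6.022e23 = 1.717e-5 mol.
Fraction absorbed: 1 − 10^(−1.51) = 0.9691.
Photons absorbed: 0.9691 × 1.717e-5 = 1.664e-5 mol.
Φ = 3.022e-7 mol / 1.664e-5 mol photons = 0.018.

Φ = 0.018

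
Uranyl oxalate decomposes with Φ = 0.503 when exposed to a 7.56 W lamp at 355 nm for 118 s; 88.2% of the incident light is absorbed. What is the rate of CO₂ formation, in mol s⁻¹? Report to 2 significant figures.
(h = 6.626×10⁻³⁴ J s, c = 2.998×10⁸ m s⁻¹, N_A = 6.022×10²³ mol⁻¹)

Photon energy at 355 nm: hc/λ = (6.626×10⁻³⁴)(2.998×10⁸)/(355×10⁻⁹) = 5.596×10⁻¹⁹ J.
Energy delivered: (7.56 W)(118 s) = 892.1 J.
Photons incident: 892.1 / 5.596×10⁻¹⁹ = 1.594×10²¹, i.e. 1.594×10²¹/6.022×10²³ = 0.002647 mol.
Photons absorbed: 0.882 × 0.002647 = 0.002335 mol.
Product formed: 0.503 × 0.002335 = 0.001175 mol.
Rate: 0.001175 / 118 s = 1.0×10⁻⁵ mol s⁻¹.

1.0×10⁻⁵ mol s⁻¹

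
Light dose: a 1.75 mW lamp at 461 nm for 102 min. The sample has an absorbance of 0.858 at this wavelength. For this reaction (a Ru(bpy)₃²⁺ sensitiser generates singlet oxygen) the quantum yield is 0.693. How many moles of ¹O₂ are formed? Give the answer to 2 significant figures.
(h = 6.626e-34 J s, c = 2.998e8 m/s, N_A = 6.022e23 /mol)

2.5e-5 mol

Photon energy at 461 nm: hc/λ = (6.626e-34)(2.998e8)/(461e-9) = 4.309e-19 J.
Energy delivered: (1.75 mW)(6120 s) = 10.71 J.
Photons incident: 10.71 / 4.309e-19 = 2.485e19, i.e. 2.485e19/6.022e23 = 4.127e-5 mol.
Fraction absorbed: 1 − 10^(−0.858) = 0.8613.
Photons absorbed: 0.8613 × 4.127e-5 = 3.555e-5 mol.
Product: Φ × n_abs = 0.693 × 3.555e-5 = 2.464e-5 mol.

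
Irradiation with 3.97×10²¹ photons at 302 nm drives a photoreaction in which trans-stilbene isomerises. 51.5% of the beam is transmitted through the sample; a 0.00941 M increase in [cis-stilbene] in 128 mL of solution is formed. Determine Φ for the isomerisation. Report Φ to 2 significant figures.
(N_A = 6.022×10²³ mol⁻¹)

Φ = 0.38

Product: (0.00941 M)(0.128 L) = 0.001204 mol.
Moles of photons: 3.97×10²¹ / 6.022×10²³ = 0.006592 mol.
Fraction absorbed: 1 − 51.5/100 = 0.4850.
Photons absorbed: 0.4850 × 0.006592 = 0.003197 mol.
Φ = 0.001204 mol / 0.003197 mol photons = 0.38.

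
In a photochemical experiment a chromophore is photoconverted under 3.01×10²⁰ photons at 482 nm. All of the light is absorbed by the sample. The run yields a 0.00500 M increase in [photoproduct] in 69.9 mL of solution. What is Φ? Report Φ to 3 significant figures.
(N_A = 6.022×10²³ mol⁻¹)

Product: (0.00500 M)(0.0699 L) = 3.495×10⁻⁴ mol.
Moles of photons: 3.01×10²⁰ / 6.022×10²³ = 4.998×10⁻⁴ mol.
Φ = 3.495×10⁻⁴ mol / 4.998×10⁻⁴ mol photons = 0.699.

Φ = 0.699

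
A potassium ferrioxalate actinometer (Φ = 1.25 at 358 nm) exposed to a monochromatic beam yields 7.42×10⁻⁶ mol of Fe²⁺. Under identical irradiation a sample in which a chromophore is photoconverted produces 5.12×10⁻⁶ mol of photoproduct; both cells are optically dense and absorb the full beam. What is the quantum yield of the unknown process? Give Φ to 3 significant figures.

Φ = 0.863

Photons absorbed by the actinometer: 7.42×10⁻⁶ / 1.25 = 5.936×10⁻⁶ mol.
Φ(unknown) = 5.12×10⁻⁶ / 5.936×10⁻⁶ = 0.863.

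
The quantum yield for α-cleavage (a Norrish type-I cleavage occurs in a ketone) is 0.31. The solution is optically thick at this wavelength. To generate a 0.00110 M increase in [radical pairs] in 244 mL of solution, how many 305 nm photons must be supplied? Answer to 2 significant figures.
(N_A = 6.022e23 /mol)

Product: (0.00110 M)(0.244 L) = 2.684e-4 mol.
Photons that must be absorbed: 2.684e-4 / 0.31 = 8.658e-4 mol.
Photon count: 8.658e-4 × 6.022e23 = 5.2e20.

5.2e20 photons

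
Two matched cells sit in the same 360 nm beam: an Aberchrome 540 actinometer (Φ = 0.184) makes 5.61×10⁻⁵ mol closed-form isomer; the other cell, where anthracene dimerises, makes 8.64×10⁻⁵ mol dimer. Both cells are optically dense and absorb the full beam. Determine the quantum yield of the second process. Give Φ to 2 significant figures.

Photons absorbed by the actinometer: 5.61×10⁻⁵ / 0.184 = 3.049×10⁻⁴ mol.
Φ(unknown) = 8.64×10⁻⁵ / 3.049×10⁻⁴ = 0.28.

Φ = 0.28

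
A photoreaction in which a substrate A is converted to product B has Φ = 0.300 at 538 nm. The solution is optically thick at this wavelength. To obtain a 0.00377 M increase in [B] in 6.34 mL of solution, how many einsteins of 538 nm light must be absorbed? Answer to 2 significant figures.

8.0e-5 einstein

Product: (0.00377 M)(0.00634 L) = 2.390e-5 mol.
Photons that must be absorbed: 2.390e-5 / 0.300 = 7.967e-5 mol.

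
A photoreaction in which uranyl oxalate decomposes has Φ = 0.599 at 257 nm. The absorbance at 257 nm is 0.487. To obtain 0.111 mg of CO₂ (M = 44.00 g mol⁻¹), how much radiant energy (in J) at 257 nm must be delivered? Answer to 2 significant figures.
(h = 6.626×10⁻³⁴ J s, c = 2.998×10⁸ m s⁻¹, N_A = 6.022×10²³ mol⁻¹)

Product: 0.111 mg / 44.00 g mol⁻¹ = 2.523×10⁻⁶ mol.
Photons that must be absorbed: 2.523×10⁻⁶ / 0.599 = 4.212×10⁻⁶ mol.
Fraction absorbed: 1 − 10^(−0.487) = 0.6742.
Incident photons needed: 4.212×10⁻⁶ / 0.6742 = 6.247×10⁻⁶ mol.
Photon energy: hc/λ = 7.729×10⁻¹⁹ J; per mole, 4.654×10⁵ J mol⁻¹.
Energy required: 6.247×10⁻⁶ × 4.654×10⁵ = 2.9 J.

2.9 J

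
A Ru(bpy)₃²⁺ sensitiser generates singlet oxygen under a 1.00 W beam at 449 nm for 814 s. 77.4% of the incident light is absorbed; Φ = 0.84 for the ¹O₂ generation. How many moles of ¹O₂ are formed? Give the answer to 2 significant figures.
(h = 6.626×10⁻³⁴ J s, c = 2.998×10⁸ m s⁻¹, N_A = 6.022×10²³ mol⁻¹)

Photon energy at 449 nm: hc/λ = (6.626×10⁻³⁴)(2.998×10⁸)/(449×10⁻⁹) = 4.424×10⁻¹⁹ J.
Energy delivered: (1.00 W)(814 s) = 814.0 J.
Photons incident: 814.0 / 4.424×10⁻¹⁹ = 1.840×10²¹, i.e. 1.840×10²¹/6.022×10²³ = 0.003055 mol.
Photons absorbed: 0.774 × 0.003055 = 0.002365 mol.
Product: Φ × n_abs = 0.84 × 0.002365 = 0.001987 mol.

0.0020 mol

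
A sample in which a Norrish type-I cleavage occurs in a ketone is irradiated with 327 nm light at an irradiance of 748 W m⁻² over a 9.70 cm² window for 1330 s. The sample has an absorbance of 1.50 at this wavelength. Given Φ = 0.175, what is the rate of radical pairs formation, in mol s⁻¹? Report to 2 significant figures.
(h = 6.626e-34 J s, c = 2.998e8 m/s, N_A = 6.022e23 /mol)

Photon energy at 327 nm: hc/λ = (6.626e-34)(2.998e8)/(327e-9) = 6.075e-19 J.
Energy delivered: (748 W m⁻²)(9.70e-4 m²)(1330 s) = 965.0 J.
Photons incident: 965.0 / 6.075e-19 = 1.588e21, i.e. 1.588e21/6.022e23 = 0.002637 mol.
Fraction absorbed: 1 − 10^(−1.50) = 0.9684.
Photons absorbed: 0.9684 × 0.002637 = 0.002554 mol.
Product formed: 0.175 × 0.002554 = 4.469e-4 mol.
Rate: 4.469e-4 / 1330 s = 3.4e-7 mol s⁻¹.

3.4e-7 mol s⁻¹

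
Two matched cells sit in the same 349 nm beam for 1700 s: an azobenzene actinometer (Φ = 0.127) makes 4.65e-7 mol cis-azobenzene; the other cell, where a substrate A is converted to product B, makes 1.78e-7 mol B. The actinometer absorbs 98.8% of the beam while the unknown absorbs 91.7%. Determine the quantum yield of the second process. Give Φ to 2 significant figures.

Φ = 0.052

Photons absorbed by the actinometer: 4.65e-7 / 0.127 = 3.661e-6 mol.
Incident flux: 3.661e-6 / 0.988 = 3.705e-6 einstein.
Absorbed by unknown: 0.917 × 3.705e-6 = 3.397e-6 mol.
Φ(unknown) = 1.78e-7 / 3.397e-6 = 0.052.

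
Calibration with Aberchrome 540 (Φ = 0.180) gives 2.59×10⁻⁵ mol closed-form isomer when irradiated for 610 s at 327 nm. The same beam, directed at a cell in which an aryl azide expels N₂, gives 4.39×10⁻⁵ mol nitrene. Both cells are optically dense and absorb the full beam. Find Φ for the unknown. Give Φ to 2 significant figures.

Φ = 0.31

Photons absorbed by the actinometer: 2.59×10⁻⁵ / 0.180 = 1.439×10⁻⁴ mol.
Φ(unknown) = 4.39×10⁻⁵ / 1.439×10⁻⁴ = 0.31.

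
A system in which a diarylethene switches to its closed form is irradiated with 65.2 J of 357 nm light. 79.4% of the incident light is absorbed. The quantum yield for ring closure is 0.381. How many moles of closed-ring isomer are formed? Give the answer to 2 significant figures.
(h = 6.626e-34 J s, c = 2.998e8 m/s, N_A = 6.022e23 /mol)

5.9e-5 mol

Photon energy at 357 nm: hc/λ = (6.626e-34)(2.998e8)/(357e-9) = 5.564e-19 J.
Photons incident: 65.2 / 5.564e-19 = 1.172e20, i.e. 1.172e20/6.022e23 = 1.946e-4 mol.
Photons absorbed: 0.794 × 1.946e-4 = 1.545e-4 mol.
Product: Φ × n_abs = 0.381 × 1.545e-4 = 5.886e-5 mol.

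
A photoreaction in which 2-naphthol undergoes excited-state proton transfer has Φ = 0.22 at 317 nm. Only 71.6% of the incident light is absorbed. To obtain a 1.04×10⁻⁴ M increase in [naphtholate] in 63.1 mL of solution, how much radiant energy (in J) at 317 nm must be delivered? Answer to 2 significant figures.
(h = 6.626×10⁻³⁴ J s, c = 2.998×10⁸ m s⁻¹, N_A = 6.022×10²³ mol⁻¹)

Product: (1.04×10⁻⁴ M)(0.0631 L) = 6.562×10⁻⁶ mol.
Photons that must be absorbed: 6.562×10⁻⁶ / 0.22 = 2.983×10⁻⁵ mol.
Incident photons needed: 2.983×10⁻⁵ / 0.716 = 4.166×10⁻⁵ mol.
Photon energy: hc/λ = 6.266×10⁻¹⁹ J; per mole, 3.773×10⁵ J mol⁻¹.
Energy required: 4.166×10⁻⁵ × 3.773×10⁵ = 16 J.

16 J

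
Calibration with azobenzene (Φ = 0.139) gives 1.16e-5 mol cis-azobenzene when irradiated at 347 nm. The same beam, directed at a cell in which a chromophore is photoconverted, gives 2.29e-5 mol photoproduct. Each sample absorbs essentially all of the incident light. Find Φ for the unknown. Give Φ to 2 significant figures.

Φ = 0.27

Photons absorbed by the actinometer: 1.16e-5 / 0.139 = 8.345e-5 mol.
Φ(unknown) = 2.29e-5 / 8.345e-5 = 0.27.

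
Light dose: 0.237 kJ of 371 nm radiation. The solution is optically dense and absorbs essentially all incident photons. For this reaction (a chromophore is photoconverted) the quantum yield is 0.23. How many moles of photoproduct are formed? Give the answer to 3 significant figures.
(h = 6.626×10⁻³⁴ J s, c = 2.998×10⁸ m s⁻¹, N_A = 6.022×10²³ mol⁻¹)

Photon energy at 371 nm: hc/λ = (6.626×10⁻³⁴)(2.998×10⁸)/(371×10⁻⁹) = 5.354×10⁻¹⁹ J.
Incident energy: 0.237 kJ = 237 J.
Photons incident: 237 / 5.354×10⁻¹⁹ = 4.427×10²⁰, i.e. 4.427×10²⁰/6.022×10²³ = 7.351×10⁻⁴ mol.
Product: Φ × n_abs = 0.23 × 7.351×10⁻⁴ = 1.691×10⁻⁴ mol.

1.69×10⁻⁴ mol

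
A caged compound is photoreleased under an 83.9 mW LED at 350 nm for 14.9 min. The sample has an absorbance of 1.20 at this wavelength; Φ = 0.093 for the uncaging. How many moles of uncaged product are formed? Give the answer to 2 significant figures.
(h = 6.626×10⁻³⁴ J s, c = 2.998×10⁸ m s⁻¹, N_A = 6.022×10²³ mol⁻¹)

Photon energy at 350 nm: hc/λ = (6.626×10⁻³⁴)(2.998×10⁸)/(350×10⁻⁹) = 5.676×10⁻¹⁹ J.
Energy delivered: (83.9 mW)(894 s) = 75.01 J.
Photons incident: 75.01 / 5.676×10⁻¹⁹ = 1.322×10²⁰, i.e. 1.322×10²⁰/6.022×10²³ = 2.195×10⁻⁴ mol.
Fraction absorbed: 1 − 10^(−1.20) = 0.9369.
Photons absorbed: 0.9369 × 2.195×10⁻⁴ = 2.056×10⁻⁴ mol.
Product: Φ × n_abs = 0.093 × 2.056×10⁻⁴ = 1.912×10⁻⁵ mol.

1.9×10⁻⁵ mol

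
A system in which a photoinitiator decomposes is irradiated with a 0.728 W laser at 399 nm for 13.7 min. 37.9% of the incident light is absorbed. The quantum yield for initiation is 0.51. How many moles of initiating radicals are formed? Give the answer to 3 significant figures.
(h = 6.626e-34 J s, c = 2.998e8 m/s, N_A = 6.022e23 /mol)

3.86e-4 mol

Photon energy at 399 nm: hc/λ = (6.626e-34)(2.998e8)/(399e-9) = 4.979e-19 J.
Energy delivered: (0.728 W)(822 s) = 598.4 J.
Photons incident: 598.4 / 4.979e-19 = 1.202e21, i.e. 1.202e21/6.022e23 = 0.001996 mol.
Photons absorbed: 0.379 × 0.001996 = 7.565e-4 mol.
Product: Φ × n_abs = 0.51 × 7.565e-4 = 3.858e-4 mol.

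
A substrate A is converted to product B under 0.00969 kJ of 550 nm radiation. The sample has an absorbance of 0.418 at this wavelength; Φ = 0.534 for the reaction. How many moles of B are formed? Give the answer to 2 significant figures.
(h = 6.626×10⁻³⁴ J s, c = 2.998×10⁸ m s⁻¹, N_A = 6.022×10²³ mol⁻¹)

1.5×10⁻⁵ mol

Photon energy at 550 nm: hc/λ = (6.626×10⁻³⁴)(2.998×10⁸)/(550×10⁻⁹) = 3.612×10⁻¹⁹ J.
Incident energy: 0.00969 kJ = 9.69 J.
Photons incident: 9.69 / 3.612×10⁻¹⁹ = 2.683×10¹⁹, i.e. 2.683×10¹⁹/6.022×10²³ = 4.455×10⁻⁵ mol.
Fraction absorbed: 1 − 10^(−0.418) = 0.6181.
Photons absorbed: 0.6181 × 4.455×10⁻⁵ = 2.754×10⁻⁵ mol.
Product: Φ × n_abs = 0.534 × 2.754×10⁻⁵ = 1.471×10⁻⁵ mol.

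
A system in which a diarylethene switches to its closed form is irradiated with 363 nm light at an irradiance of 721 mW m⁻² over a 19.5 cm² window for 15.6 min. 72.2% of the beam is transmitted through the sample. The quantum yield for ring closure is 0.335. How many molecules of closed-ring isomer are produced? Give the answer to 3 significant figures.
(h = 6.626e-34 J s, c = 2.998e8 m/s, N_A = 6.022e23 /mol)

Photon energy at 363 nm: hc/λ = (6.626e-34)(2.998e8)/(363e-9) = 5.472e-19 J.
Energy delivered: (721 mW m⁻²)(19.5e-4 m²)(936 s) = 1.316 J.
Photons incident: 1.316 / 5.472e-19 = 2.405e18, i.e. 2.405e18/6.022e23 = 3.994e-6 mol.
Fraction absorbed: 1 − 72.2/100 = 0.2780.
Photons absorbed: 0.2780 × 3.994e-6 = 1.110e-6 mol.
Product: Φ × n_abs = 0.335 × 1.110e-6 = 3.719e-7 mol.
As a count: 3.719e-7 × 6.022e23 = 2.24e17.

2.24e17 molecules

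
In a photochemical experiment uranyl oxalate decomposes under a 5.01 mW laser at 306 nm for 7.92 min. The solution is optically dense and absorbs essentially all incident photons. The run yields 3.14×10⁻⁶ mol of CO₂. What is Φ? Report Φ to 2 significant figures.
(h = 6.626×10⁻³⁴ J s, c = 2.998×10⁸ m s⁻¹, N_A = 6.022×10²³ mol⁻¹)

Φ = 0.52

Photon energy at 306 nm: hc/λ = (6.626×10⁻³⁴)(2.998×10⁸)/(306×10⁻⁹) = 6.492×10⁻¹⁹ J.
Energy delivered: (5.01 mW)(475.2 s) = 2.381 J.
Photons incident: 2.381 / 6.492×10⁻¹⁹ = 3.668×10¹⁸, i.e. 3.668×10¹⁸/6.022×10²³ = 6.091×10⁻⁶ mol.
Φ = 3.14×10⁻⁶ mol / 6.091×10⁻⁶ mol photons = 0.52.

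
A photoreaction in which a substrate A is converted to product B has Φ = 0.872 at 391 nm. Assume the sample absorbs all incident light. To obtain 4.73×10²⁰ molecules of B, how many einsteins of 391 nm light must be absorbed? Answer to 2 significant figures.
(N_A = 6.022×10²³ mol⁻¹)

Product: 4.73×10²⁰ / 6.022×10²³ = 7.855×10⁻⁴ mol.
Photons that must be absorbed: 7.855×10⁻⁴ / 0.872 = 9.008×10⁻⁴ mol.

9.0×10⁻⁴ einstein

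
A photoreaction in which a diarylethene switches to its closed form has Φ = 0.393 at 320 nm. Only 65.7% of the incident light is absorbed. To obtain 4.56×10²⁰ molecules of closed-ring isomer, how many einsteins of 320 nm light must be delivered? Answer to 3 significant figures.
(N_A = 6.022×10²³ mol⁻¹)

0.00293 einstein

Product: 4.56×10²⁰ / 6.022×10²³ = 7.572×10⁻⁴ mol.
Photons that must be absorbed: 7.572×10⁻⁴ / 0.393 = 0.001927 mol.
Incident photons needed: 0.001927 / 0.657 = 0.002933 mol.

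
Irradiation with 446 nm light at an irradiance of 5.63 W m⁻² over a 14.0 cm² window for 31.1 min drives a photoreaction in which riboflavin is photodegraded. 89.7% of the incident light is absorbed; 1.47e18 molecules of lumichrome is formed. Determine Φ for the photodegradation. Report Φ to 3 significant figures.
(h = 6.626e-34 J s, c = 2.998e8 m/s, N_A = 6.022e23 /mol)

Φ = 0.0496

Product: 1.47e18 / 6.022e23 = 2.441e-6 mol.
Photon energy at 446 nm: hc/λ = (6.626e-34)(2.998e8)/(446e-9) = 4.454e-19 J.
Energy delivered: (5.63 W m⁻²)(14.0e-4 m²)(1866 s) = 14.71 J.
Photons incident: 14.71 / 4.454e-19 = 3.303e19, i.e. 3.303e19/6.022e23 = 5.485e-5 mol.
Photons absorbed: 0.897 × 5.485e-5 = 4.920e-5 mol.
Φ = 2.441e-6 mol / 4.920e-5 mol photons = 0.0496.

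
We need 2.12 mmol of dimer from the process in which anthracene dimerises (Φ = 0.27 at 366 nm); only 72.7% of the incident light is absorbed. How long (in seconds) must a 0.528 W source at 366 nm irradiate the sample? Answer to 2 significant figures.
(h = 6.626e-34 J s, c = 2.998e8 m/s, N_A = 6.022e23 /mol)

Product: 2.12 mmol = 0.00212 mol.
Photons that must be absorbed: 0.00212 / 0.27 = 0.007852 mol.
Incident photons needed: 0.007852 / 0.727 = 0.01080 mol.
Photon energy: hc/λ = 5.428e-19 J; per mole, 3.269e5 J mol⁻¹.
Energy required: 0.01080 × 3.269e5 = 3531 J.
Time: 3531 J / 0.528 W = 6700 s.

t ≈ 6700 s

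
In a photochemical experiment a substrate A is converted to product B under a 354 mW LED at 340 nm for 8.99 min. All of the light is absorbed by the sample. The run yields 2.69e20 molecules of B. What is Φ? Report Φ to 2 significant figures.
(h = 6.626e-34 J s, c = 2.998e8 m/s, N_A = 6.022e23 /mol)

Φ = 0.82

Product: 2.69e20 / 6.022e23 = 4.467e-4 mol.
Photon energy at 340 nm: hc/λ = (6.626e-34)(2.998e8)/(340e-9) = 5.843e-19 J.
Energy delivered: (354 mW)(539.4 s) = 190.9 J.
Photons incident: 190.9 / 5.843e-19 = 3.267e20, i.e. 3.267e20/6.022e23 = 5.425e-4 mol.
Φ = 4.467e-4 mol / 5.425e-4 mol photons = 0.82.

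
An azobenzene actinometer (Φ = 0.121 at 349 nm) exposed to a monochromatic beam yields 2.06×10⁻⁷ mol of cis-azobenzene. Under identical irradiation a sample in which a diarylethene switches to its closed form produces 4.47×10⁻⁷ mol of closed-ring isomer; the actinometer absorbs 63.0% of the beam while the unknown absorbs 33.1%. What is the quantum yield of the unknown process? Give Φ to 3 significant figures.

Photons absorbed by the actinometer: 2.06×10⁻⁷ / 0.121 = 1.702×10⁻⁶ mol.
Incident flux: 1.702×10⁻⁶ / 0.630 = 2.702×10⁻⁶ einstein.
Absorbed by unknown: 0.331 × 2.702×10⁻⁶ = 8.944×10⁻⁷ mol.
Φ(unknown) = 4.47×10⁻⁷ / 8.944×10⁻⁷ = 0.500.

Φ = 0.500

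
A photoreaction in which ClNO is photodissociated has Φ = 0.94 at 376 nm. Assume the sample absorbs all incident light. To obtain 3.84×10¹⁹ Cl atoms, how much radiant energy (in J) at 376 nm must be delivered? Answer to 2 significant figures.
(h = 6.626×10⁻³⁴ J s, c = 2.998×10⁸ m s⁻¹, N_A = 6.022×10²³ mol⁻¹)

Product: 3.84×10¹⁹ / 6.022×10²³ = 6.377×10⁻⁵ mol.
Photons that must be absorbed: 6.377×10⁻⁵ / 0.94 = 6.784×10⁻⁵ mol.
Photon energy: hc/λ = 5.283×10⁻¹⁹ J; per mole, 3.181×10⁵ J mol⁻¹.
Energy required: 6.784×10⁻⁵ × 3.181×10⁵ = 22 J.

22 J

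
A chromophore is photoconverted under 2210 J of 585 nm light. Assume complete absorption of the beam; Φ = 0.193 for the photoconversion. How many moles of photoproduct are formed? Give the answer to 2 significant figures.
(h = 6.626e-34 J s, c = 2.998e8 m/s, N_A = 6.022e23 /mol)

0.0021 mol

Photon energy at 585 nm: hc/λ = (6.626e-34)(2.998e8)/(585e-9) = 3.396e-19 J.
Photons incident: 2210 / 3.396e-19 = 6.508e21, i.e. 6.508e21/6.022e23 = 0.01081 mol.
Product: Φ × n_abs = 0.193 × 0.01081 = 0.002086 mol.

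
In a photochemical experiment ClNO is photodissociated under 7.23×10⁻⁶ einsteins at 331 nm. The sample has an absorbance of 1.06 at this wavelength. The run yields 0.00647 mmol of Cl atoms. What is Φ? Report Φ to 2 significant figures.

Φ = 0.98

Product: 0.00647 mmol = 6.47×10⁻⁶ mol.
Fraction absorbed: 1 − 10^(−1.06) = 0.9129.
Photons absorbed: 0.9129 × 7.23×10⁻⁶ = 6.600×10⁻⁶ mol.
Φ = 6.47×10⁻⁶ mol / 6.600×10⁻⁶ mol photons = 0.98.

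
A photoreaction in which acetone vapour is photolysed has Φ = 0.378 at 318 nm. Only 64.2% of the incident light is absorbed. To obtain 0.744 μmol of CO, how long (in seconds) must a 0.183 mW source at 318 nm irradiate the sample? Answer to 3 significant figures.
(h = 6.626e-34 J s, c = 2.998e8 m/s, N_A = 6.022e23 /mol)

t ≈ 6300 s

Product: 0.744 μmol = 7.44e-7 mol.
Photons that must be absorbed: 7.44e-7 / 0.378 = 1.968e-6 mol.
Incident photons needed: 1.968e-6 / 0.642 = 3.065e-6 mol.
Photon energy: hc/λ = 6.247e-19 J; per mole, 3.762e5 J mol⁻¹.
Energy required: 3.065e-6 × 3.762e5 = 1.153 J.
Time: 1.153 J / 0.000183 W = 6300 s.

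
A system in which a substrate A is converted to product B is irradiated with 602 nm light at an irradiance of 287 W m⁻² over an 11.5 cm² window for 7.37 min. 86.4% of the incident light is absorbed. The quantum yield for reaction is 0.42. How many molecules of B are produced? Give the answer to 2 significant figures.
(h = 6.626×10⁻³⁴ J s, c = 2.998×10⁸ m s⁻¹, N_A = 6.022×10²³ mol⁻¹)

Photon energy at 602 nm: hc/λ = (6.626×10⁻³⁴)(2.998×10⁸)/(602×10⁻⁹) = 3.300×10⁻¹⁹ J.
Energy delivered: (287 W m⁻²)(11.5×10⁻⁴ m²)(442.2 s) = 145.9 J.
Photons incident: 145.9 / 3.300×10⁻¹⁹ = 4.421×10²⁰, i.e. 4.421×10²⁰/6.022×10²³ = 7.341×10⁻⁴ mol.
Photons absorbed: 0.864 × 7.341×10⁻⁴ = 6.343×10⁻⁴ mol.
Product: Φ × n_abs = 0.42 × 6.343×10⁻⁴ = 2.664×10⁻⁴ mol.
As a count: 2.664×10⁻⁴ × 6.022×10²³ = 1.6×10²⁰.

1.6×10²⁰ molecules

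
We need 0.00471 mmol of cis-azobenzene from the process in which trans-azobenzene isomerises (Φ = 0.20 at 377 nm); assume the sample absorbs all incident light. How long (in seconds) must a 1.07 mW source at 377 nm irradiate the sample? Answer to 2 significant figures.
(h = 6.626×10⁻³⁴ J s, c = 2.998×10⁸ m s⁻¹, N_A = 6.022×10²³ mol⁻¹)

Product: 0.00471 mmol = 4.71×10⁻⁶ mol.
Photons that must be absorbed: 4.71×10⁻⁶ / 0.20 = 2.355×10⁻⁵ mol.
Photon energy: hc/λ = 5.269×10⁻¹⁹ J; per mole, 3.173×10⁵ J mol⁻¹.
Energy required: 2.355×10⁻⁵ × 3.173×10⁵ = 7.472 J.
Time: 7.472 J / 0.00107 W = 7000 s.

t ≈ 7000 s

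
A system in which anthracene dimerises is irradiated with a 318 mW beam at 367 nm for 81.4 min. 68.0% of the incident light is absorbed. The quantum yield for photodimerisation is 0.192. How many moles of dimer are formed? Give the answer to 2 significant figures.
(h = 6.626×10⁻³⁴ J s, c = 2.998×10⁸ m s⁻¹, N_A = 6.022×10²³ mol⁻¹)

6.2×10⁻⁴ mol

Photon energy at 367 nm: hc/λ = (6.626×10⁻³⁴)(2.998×10⁸)/(367×10⁻⁹) = 5.413×10⁻¹⁹ J.
Energy delivered: (318 mW)(4884 s) = 1553 J.
Photons incident: 1553 / 5.413×10⁻¹⁹ = 2.869×10²¹, i.e. 2.869×10²¹/6.022×10²³ = 0.004764 mol.
Photons absorbed: 0.680 × 0.004764 = 0.003240 mol.
Product: Φ × n_abs = 0.192 × 0.003240 = 6.221×10⁻⁴ mol.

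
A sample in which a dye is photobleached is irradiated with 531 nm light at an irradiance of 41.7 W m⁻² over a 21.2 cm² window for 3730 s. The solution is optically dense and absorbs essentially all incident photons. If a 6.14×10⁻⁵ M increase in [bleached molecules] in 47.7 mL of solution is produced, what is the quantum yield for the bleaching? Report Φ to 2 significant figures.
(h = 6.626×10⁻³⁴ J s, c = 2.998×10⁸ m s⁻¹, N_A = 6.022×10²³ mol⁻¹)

Φ = 0.0020

Product: (6.14×10⁻⁵ M)(0.0477 L) = 2.929×10⁻⁶ mol.
Photon energy at 531 nm: hc/λ = (6.626×10⁻³⁴)(2.998×10⁸)/(531×10⁻⁹) = 3.741×10⁻¹⁹ J.
Energy delivered: (41.7 W m⁻²)(21.2×10⁻⁴ m²)(3730 s) = 329.7 J.
Photons incident: 329.7 / 3.741×10⁻¹⁹ = 8.813×10²⁰, i.e. 8.813×10²⁰/6.022×10²³ = 0.001463 mol.
Φ = 2.929×10⁻⁶ mol / 0.001463 mol photons = 0.0020.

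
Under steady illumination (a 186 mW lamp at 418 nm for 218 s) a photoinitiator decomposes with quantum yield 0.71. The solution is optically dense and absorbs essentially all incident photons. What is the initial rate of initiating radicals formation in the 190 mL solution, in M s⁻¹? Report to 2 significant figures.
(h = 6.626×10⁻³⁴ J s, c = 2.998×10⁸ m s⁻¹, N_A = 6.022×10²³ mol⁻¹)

Photon energy at 418 nm: hc/λ = (6.626×10⁻³⁴)(2.998×10⁸)/(418×10⁻⁹) = 4.752×10⁻¹⁹ J.
Energy delivered: (186 mW)(218 s) = 40.55 J.
Photons incident: 40.55 / 4.752×10⁻¹⁹ = 8.533×10¹⁹, i.e. 8.533×10¹⁹/6.022×10²³ = 1.417×10⁻⁴ mol.
Product formed: 0.71 × 1.417×10⁻⁴ = 1.006×10⁻⁴ mol.
Rate: 1.006×10⁻⁴ mol / (218 s × 0.19 L) = 2.4×10⁻⁶ M s⁻¹.

2.4×10⁻⁶ M s⁻¹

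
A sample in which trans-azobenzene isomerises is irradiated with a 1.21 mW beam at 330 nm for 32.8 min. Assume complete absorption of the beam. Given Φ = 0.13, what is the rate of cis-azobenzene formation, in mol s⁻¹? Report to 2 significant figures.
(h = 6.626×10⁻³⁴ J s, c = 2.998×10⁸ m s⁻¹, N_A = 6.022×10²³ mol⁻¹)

4.3×10⁻¹⁰ mol s⁻¹

Photon energy at 330 nm: hc/λ = (6.626×10⁻³⁴)(2.998×10⁸)/(330×10⁻⁹) = 6.020×10⁻¹⁹ J.
Energy delivered: (1.21 mW)(1968 s) = 2.381 J.
Photons incident: 2.381 / 6.020×10⁻¹⁹ = 3.955×10¹⁸, i.e. 3.955×10¹⁸/6.022×10²³ = 6.568×10⁻⁶ mol.
Product formed: 0.13 × 6.568×10⁻⁶ = 8.538×10⁻⁷ mol.
Rate: 8.538×10⁻⁷ / 1968 s = 4.3×10⁻¹⁰ mol s⁻¹.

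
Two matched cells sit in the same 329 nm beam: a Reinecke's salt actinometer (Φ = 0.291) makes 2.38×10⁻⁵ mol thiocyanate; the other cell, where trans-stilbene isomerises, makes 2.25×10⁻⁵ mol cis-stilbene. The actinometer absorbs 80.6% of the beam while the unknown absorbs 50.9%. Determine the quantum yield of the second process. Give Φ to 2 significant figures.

Φ = 0.44

Photons absorbed by the actinometer: 2.38×10⁻⁵ / 0.291 = 8.179×10⁻⁵ mol.
Incident flux: 8.179×10⁻⁵ / 0.806 = 1.015×10⁻⁴ einstein.
Absorbed by unknown: 0.509 × 1.015×10⁻⁴ = 5.166×10⁻⁵ mol.
Φ(unknown) = 2.25×10⁻⁵ / 5.166×10⁻⁵ = 0.44.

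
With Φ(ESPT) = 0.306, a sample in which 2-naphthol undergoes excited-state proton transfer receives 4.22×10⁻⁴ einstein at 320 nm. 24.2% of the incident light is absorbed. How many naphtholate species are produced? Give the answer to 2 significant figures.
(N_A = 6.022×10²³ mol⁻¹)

Photons absorbed: 0.242 × 4.22×10⁻⁴ = 1.021×10⁻⁴ mol.
Product: Φ × n_abs = 0.306 × 1.021×10⁻⁴ = 3.124×10⁻⁵ mol.
As a count: 3.124×10⁻⁵ × 6.022×10²³ = 1.9×10¹⁹.

1.9×10¹⁹ species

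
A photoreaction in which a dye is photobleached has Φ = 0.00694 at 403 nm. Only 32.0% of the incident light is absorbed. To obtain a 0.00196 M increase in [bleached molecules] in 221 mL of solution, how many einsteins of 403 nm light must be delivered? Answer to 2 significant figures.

0.20 einstein

Product: (0.00196 M)(0.221 L) = 4.332×10⁻⁴ mol.
Photons that must be absorbed: 4.332×10⁻⁴ / 0.00694 = 0.06242 mol.
Incident photons needed: 0.06242 / 0.320 = 0.1951 mol.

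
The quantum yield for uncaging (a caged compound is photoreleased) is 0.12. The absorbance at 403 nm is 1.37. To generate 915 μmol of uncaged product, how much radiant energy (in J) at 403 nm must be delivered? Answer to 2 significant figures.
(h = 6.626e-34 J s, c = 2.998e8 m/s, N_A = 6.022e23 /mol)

Product: 915 μmol = 9.15e-4 mol.
Photons that must be absorbed: 9.15e-4 / 0.12 = 0.007625 mol.
Fraction absorbed: 1 − 10^(−1.37) = 0.9573.
Incident photons needed: 0.007625 / 0.9573 = 0.007965 mol.
Photon energy: hc/λ = 4.929e-19 J; per mole, 2.968e5 J mol⁻¹.
Energy required: 0.007965 × 2.968e5 = 2400 J.

2400 J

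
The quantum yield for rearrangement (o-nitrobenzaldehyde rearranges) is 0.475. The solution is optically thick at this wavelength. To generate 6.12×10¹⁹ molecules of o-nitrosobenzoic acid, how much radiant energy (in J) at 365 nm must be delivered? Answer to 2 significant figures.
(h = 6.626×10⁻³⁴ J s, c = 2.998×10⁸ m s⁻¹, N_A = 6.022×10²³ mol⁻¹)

Product: 6.12×10¹⁹ / 6.022×10²³ = 1.016×10⁻⁴ mol.
Photons that must be absorbed: 1.016×10⁻⁴ / 0.475 = 2.139×10⁻⁴ mol.
Photon energy: hc/λ = 5.442×10⁻¹⁹ J; per mole, 3.277×10⁵ J mol⁻¹.
Energy required: 2.139×10⁻⁴ × 3.277×10⁵ = 70 J.

70 J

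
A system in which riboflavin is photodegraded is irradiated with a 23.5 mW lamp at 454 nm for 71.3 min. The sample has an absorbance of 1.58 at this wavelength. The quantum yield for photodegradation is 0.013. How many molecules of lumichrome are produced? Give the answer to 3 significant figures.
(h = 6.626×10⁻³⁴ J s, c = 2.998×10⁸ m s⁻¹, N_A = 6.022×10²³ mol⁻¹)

2.91×10¹⁸ molecules

Photon energy at 454 nm: hc/λ = (6.626×10⁻³⁴)(2.998×10⁸)/(454×10⁻⁹) = 4.375×10⁻¹⁹ J.
Energy delivered: (23.5 mW)(4278 s) = 100.5 J.
Photons incident: 100.5 / 4.375×10⁻¹⁹ = 2.297×10²⁰, i.e. 2.297×10²⁰/6.022×10²³ = 3.814×10⁻⁴ mol.
Fraction absorbed: 1 − 10^(−1.58) = 0.9737.
Photons absorbed: 0.9737 × 3.814×10⁻⁴ = 3.714×10⁻⁴ mol.
Product: Φ × n_abs = 0.013 × 3.714×10⁻⁴ = 4.828×10⁻⁶ mol.
As a count: 4.828×10⁻⁶ × 6.022×10²³ = 2.91×10¹⁸.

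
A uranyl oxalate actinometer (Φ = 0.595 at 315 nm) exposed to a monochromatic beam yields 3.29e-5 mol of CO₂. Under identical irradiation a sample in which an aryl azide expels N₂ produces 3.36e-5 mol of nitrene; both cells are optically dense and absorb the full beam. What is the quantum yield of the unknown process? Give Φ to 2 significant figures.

Φ = 0.61

Photons absorbed by the actinometer: 3.29e-5 / 0.595 = 5.529e-5 mol.
Φ(unknown) = 3.36e-5 / 5.529e-5 = 0.61.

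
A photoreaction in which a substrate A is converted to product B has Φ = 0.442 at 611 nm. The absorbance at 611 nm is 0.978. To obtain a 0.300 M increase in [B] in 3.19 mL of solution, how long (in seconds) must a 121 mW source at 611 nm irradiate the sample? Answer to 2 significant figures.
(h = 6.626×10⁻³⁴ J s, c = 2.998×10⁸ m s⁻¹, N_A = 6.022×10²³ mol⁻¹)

Product: (0.300 M)(0.00319 L) = 9.570×10⁻⁴ mol.
Photons that must be absorbed: 9.570×10⁻⁴ / 0.442 = 0.002165 mol.
Fraction absorbed: 1 − 10^(−0.978) = 0.8948.
Incident photons needed: 0.002165 / 0.8948 = 0.002420 mol.
Photon energy: hc/λ = 3.251×10⁻¹⁹ J; per mole, 1.958×10⁵ J mol⁻¹.
Energy required: 0.002420 × 1.958×10⁵ = 473.8 J.
Time: 473.8 J / 0.121 W = 3900 s.

t ≈ 3900 s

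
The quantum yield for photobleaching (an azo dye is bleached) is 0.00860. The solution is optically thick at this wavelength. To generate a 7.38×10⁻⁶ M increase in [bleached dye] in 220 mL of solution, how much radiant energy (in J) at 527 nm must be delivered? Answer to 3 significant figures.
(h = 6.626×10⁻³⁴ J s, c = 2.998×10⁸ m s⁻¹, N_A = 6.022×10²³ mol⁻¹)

Product: (7.38×10⁻⁶ M)(0.22 L) = 1.624×10⁻⁶ mol.
Photons that must be absorbed: 1.624×10⁻⁶ / 0.00860 = 1.888×10⁻⁴ mol.
Photon energy: hc/λ = 3.769×10⁻¹⁹ J; per mole, 2.270×10⁵ J mol⁻¹.
Energy required: 1.888×10⁻⁴ × 2.270×10⁵ = 42.9 J.

42.9 J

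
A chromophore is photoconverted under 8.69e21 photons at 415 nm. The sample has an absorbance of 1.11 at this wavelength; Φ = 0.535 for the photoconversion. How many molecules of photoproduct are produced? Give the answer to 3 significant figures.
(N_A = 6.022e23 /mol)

4.29e21 molecules

Moles of photons: 8.69e21 / 6.022e23 = 0.01443 mol.
Fraction absorbed: 1 − 10^(−1.11) = 0.9224.
Photons absorbed: 0.9224 × 0.01443 = 0.01331 mol.
Product: Φ × n_abs = 0.535 × 0.01331 = 0.007121 mol.
As a count: 0.007121 × 6.022e23 = 4.29e21.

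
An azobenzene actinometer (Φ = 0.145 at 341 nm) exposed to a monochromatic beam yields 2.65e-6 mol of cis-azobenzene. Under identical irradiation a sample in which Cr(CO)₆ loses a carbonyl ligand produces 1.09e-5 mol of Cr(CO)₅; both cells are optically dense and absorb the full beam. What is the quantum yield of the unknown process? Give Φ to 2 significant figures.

Φ = 0.60

Photons absorbed by the actinometer: 2.65e-6 / 0.145 = 1.828e-5 mol.
Φ(unknown) = 1.09e-5 / 1.828e-5 = 0.60.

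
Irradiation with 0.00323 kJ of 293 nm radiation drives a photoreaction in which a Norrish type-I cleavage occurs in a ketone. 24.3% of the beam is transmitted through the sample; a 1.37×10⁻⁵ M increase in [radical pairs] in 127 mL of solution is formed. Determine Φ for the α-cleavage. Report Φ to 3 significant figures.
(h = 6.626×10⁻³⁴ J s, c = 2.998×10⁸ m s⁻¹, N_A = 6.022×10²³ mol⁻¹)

Product: (1.37×10⁻⁵ M)(0.127 L) = 1.740×10⁻⁶ mol.
Photon energy at 293 nm: hc/λ = (6.626×10⁻³⁴)(2.998×10⁸)/(293×10⁻⁹) = 6.780×10⁻¹⁹ J.
Incident energy: 0.00323 kJ = 3.23 J.
Photons incident: 3.23 / 6.780×10⁻¹⁹ = 4.764×10¹⁸, i.e. 4.764×10¹⁸/6.022×10²³ = 7.911×10⁻⁶ mol.
Fraction absorbed: 1 − 24.3/100 = 0.7570.
Photons absorbed: 0.7570 × 7.911×10⁻⁶ = 5.989×10⁻⁶ mol.
Φ = 1.740×10⁻⁶ mol / 5.989×10⁻⁶ mol photons = 0.291.

Φ = 0.291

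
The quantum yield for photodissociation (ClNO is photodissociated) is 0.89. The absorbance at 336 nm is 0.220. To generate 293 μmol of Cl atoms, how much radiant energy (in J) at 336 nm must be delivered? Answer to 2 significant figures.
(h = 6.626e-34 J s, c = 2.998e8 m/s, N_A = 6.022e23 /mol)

Product: 293 μmol = 2.93e-4 mol.
Photons that must be absorbed: 2.93e-4 / 0.89 = 3.292e-4 mol.
Fraction absorbed: 1 − 10^(−0.220) = 0.3974.
Incident photons needed: 3.292e-4 / 0.3974 = 8.284e-4 mol.
Photon energy: hc/λ = 5.912e-19 J; per mole, 3.560e5 J mol⁻¹.
Energy required: 8.284e-4 × 3.560e5 = 290 J.

290 J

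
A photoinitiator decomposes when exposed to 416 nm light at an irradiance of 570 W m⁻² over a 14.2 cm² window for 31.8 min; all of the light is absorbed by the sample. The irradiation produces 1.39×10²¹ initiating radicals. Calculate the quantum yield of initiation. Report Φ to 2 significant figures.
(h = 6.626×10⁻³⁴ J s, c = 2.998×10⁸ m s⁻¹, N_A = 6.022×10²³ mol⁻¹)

Φ = 0.43

Product: 1.39×10²¹ / 6.022×10²³ = 0.002308 mol.
Photon energy at 416 nm: hc/λ = (6.626×10⁻³⁴)(2.998×10⁸)/(416×10⁻⁹) = 4.775×10⁻¹⁹ J.
Energy delivered: (570 W m⁻²)(14.2×10⁻⁴ m²)(1908 s) = 1544 J.
Photons incident: 1544 / 4.775×10⁻¹⁹ = 3.234×10²¹, i.e. 3.234×10²¹/6.022×10²³ = 0.005370 mol.
Φ = 0.002308 mol / 0.005370 mol photons = 0.43.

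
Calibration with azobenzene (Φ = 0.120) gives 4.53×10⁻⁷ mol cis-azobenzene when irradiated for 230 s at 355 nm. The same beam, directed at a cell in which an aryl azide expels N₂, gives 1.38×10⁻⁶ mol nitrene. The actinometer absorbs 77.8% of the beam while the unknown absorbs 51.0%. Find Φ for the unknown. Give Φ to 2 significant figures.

Photons absorbed by the actinometer: 4.53×10⁻⁷ / 0.120 = 3.775×10⁻⁶ mol.
Incident flux: 3.775×10⁻⁶ / 0.778 = 4.852×10⁻⁶ einstein.
Absorbed by unknown: 0.510 × 4.852×10⁻⁶ = 2.475×10⁻⁶ mol.
Φ(unknown) = 1.38×10⁻⁶ / 2.475×10⁻⁶ = 0.56.

Φ = 0.56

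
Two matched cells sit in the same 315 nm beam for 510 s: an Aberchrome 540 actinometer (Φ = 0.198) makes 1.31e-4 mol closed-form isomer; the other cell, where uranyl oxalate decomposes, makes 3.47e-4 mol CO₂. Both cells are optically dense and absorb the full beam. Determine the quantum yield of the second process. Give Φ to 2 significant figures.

Φ = 0.52

Photons absorbed by the actinometer: 1.31e-4 / 0.198 = 6.616e-4 mol.
Φ(unknown) = 3.47e-4 / 6.616e-4 = 0.52.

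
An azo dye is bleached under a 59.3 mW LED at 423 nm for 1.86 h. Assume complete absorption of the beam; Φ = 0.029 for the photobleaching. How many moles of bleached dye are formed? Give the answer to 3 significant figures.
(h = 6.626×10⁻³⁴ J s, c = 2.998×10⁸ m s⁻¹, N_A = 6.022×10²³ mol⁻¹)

Photon energy at 423 nm: hc/λ = (6.626×10⁻³⁴)(2.998×10⁸)/(423×10⁻⁹) = 4.696×10⁻¹⁹ J.
Energy delivered: (59.3 mW)(6696 s) = 397.1 J.
Photons incident: 397.1 / 4.696×10⁻¹⁹ = 8.456×10²⁰, i.e. 8.456×10²⁰/6.022×10²³ = 0.001404 mol.
Product: Φ × n_abs = 0.029 × 0.001404 = 4.072×10⁻⁵ mol.

4.07×10⁻⁵ mol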